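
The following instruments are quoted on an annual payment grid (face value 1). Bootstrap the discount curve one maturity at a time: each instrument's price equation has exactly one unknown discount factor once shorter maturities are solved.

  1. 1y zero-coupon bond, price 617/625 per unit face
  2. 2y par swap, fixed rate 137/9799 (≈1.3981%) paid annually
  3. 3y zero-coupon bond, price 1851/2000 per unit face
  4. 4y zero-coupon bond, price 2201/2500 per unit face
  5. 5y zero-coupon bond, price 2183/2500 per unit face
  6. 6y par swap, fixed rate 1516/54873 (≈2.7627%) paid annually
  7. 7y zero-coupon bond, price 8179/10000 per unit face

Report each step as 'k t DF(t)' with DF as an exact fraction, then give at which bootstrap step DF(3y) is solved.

1 1 617/625
2 2 4863/5000
3 3 1851/2000
4 4 2201/2500
5 5 2183/2500
6 6 2121/2500
7 7 8179/10000
DF(3y) is solved at step 3

step 1 [1y] zero: DF = P = 617/625 ≈ 0.987200
step 2 [2y] swap r/1=137/9799: DF=(1 − 137/9799·(0.987200))/(1+137/9799) = 4863/5000 ≈ 0.972600
step 3 [3y] zero: DF = P = 1851/2000 ≈ 0.925500
step 4 [4y] zero: DF = P = 2201/2500 ≈ 0.880400
step 5 [5y] zero: DF = P = 2183/2500 ≈ 0.873200
step 6 [6y] swap r/1=1516/54873: DF=(1 − 1516/54873·(0.987200+0.972600+0.925500+0.880400+0.873200))/(1+1516/54873) = 2121/2500 ≈ 0.848400
step 7 [7y] zero: DF = P = 8179/10000 ≈ 0.817900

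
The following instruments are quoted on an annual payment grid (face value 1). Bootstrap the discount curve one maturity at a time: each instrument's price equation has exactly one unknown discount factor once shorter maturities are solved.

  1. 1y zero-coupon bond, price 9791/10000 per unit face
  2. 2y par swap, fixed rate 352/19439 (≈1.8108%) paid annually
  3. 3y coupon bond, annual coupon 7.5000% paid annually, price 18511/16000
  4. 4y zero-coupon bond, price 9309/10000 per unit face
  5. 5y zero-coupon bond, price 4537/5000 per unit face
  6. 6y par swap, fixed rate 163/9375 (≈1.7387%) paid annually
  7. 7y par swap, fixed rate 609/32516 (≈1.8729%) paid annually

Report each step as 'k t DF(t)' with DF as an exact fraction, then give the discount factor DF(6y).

step 1 [1y] zero: DF = P = 9791/10000 ≈ 0.979100
step 2 [2y] swap r/1=352/19439: DF=(1 − 352/19439·(0.979100))/(1+352/19439) = 603/625 ≈ 0.964800
step 3 [3y] bond c/1=3/40: DF=(18511/16000 − 3/40·(0.979100+0.964800))/(1+3/40) = 4703/5000 ≈ 0.940600
step 4 [4y] zero: DF = P = 9309/10000 ≈ 0.930900
step 5 [5y] zero: DF = P = 4537/5000 ≈ 0.907400
step 6 [6y] swap r/1=163/9375: DF=(1 − 163/9375·(0.979100+0.964800+0.940600+0.930900+0.907400))/(1+163/9375) = 4511/5000 ≈ 0.902200
step 7 [7y] swap r/1=609/32516: DF=(1 − 609/32516·(0.979100+0.964800+0.940600+0.930900+0.907400+0.902200))/(1+609/32516) = 4391/5000 ≈ 0.878200

1 1 9791/10000
2 2 603/625
3 3 4703/5000
4 4 9309/10000
5 5 4537/5000
6 6 4511/5000
7 7 4391/5000
DF(6y) = 4511/5000 ≈ 0.902200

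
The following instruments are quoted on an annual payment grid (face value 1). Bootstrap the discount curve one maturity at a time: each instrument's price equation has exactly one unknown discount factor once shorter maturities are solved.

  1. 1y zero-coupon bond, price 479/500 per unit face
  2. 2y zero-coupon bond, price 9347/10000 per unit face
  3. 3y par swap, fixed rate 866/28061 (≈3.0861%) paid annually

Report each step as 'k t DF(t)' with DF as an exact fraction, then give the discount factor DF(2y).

step 1 [1y] zero: DF = P = 479/500 ≈ 0.958000
step 2 [2y] zero: DF = P = 9347/10000 ≈ 0.934700
step 3 [3y] swap r/1=866/28061: DF=(1 − 866/28061·(0.958000+0.934700))/(1+866/28061) = 4567/5000 ≈ 0.913400

1 1 479/500
2 2 9347/10000
3 3 4567/5000
DF(2y) = 9347/10000 ≈ 0.934700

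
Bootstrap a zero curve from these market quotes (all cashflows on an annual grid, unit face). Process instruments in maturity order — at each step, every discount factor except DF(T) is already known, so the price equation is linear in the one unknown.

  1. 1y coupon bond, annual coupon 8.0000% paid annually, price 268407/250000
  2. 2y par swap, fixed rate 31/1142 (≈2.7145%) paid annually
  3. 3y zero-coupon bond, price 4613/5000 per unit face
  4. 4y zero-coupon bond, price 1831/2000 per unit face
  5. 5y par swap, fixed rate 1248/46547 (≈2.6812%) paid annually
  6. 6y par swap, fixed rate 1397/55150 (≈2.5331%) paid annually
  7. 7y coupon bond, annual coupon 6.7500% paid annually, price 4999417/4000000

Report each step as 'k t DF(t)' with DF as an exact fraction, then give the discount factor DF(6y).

1 1 9941/10000
2 2 9473/10000
3 3 4613/5000
4 4 1831/2000
5 5 547/625
6 6 8603/10000
7 7 8221/10000
DF(6y) = 8603/10000 ≈ 0.860300

step 1 [1y] bond c/1=2/25: DF=(268407/250000 − 2/25·(0))/(1+2/25) = 9941/10000 ≈ 0.994100
step 2 [2y] swap r/1=31/1142: DF=(1 − 31/1142·(0.994100))/(1+31/1142) = 9473/10000 ≈ 0.947300
step 3 [3y] zero: DF = P = 4613/5000 ≈ 0.922600
step 4 [4y] zero: DF = P = 1831/2000 ≈ 0.915500
step 5 [5y] swap r/1=1248/46547: DF=(1 − 1248/46547·(0.994100+0.947300+0.922600+0.915500))/(1+1248/46547) = 547/625 ≈ 0.875200
step 6 [6y] swap r/1=1397/55150: DF=(1 − 1397/55150·(0.994100+0.947300+0.922600+0.915500+0.875200))/(1+1397/55150) = 8603/10000 ≈ 0.860300
step 7 [7y] bond c/1=27/400: DF=(4999417/4000000 − 27/400·(0.994100+0.947300+0.922600+0.915500+0.875200+0.860300))/(1+27/400) = 8221/10000 ≈ 0.822100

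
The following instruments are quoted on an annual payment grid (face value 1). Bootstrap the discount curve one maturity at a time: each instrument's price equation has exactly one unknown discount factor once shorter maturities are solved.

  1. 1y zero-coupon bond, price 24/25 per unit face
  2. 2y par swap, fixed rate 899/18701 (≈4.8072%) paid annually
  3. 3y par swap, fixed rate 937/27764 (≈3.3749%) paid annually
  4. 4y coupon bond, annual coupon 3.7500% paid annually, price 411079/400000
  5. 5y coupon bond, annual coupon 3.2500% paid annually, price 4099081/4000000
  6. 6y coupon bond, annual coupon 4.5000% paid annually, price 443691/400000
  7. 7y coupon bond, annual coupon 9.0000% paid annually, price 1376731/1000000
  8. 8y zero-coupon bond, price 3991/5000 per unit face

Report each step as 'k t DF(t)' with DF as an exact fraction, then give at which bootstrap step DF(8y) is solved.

1 1 24/25
2 2 9101/10000
3 3 9063/10000
4 4 4451/5000
5 5 8771/10000
6 6 4329/5000
7 7 2041/2500
8 8 3991/5000
DF(8y) is solved at step 8

step 1 [1y] zero: DF = P = 24/25 ≈ 0.960000
step 2 [2y] swap r/1=899/18701: DF=(1 − 899/18701·(0.960000))/(1+899/18701) = 9101/10000 ≈ 0.910100
step 3 [3y] swap r/1=937/27764: DF=(1 − 937/27764·(0.960000+0.910100))/(1+937/27764) = 9063/10000 ≈ 0.906300
step 4 [4y] bond c/1=3/80: DF=(411079/400000 − 3/80·(0.960000+0.910100+0.906300))/(1+3/80) = 4451/5000 ≈ 0.890200
step 5 [5y] bond c/1=13/400: DF=(4099081/4000000 − 13/400·(0.960000+0.910100+0.906300+0.890200))/(1+13/400) = 8771/10000 ≈ 0.877100
step 6 [6y] bond c/1=9/200: DF=(443691/400000 − 9/200·(0.960000+0.910100+0.906300+0.890200+0.877100))/(1+9/200) = 4329/5000 ≈ 0.865800
step 7 [7y] bond c/1=9/100: DF=(1376731/1000000 − 9/100·(0.960000+0.910100+0.906300+0.890200+0.877100+0.865800))/(1+9/100) = 2041/2500 ≈ 0.816400
step 8 [8y] zero: DF = P = 3991/5000 ≈ 0.798200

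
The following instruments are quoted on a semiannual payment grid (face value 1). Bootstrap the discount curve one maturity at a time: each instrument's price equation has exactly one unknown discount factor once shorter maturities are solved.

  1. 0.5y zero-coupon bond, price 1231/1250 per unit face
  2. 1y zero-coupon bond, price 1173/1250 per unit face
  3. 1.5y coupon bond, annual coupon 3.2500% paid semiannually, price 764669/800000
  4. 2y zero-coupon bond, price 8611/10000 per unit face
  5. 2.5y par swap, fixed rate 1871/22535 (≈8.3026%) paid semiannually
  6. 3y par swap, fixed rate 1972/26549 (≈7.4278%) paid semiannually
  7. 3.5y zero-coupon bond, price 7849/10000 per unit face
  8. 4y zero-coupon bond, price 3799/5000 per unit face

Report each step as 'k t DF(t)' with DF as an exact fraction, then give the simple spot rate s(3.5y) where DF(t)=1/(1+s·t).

step 1 [0.5y] zero: DF = P = 1231/1250 ≈ 0.984800
step 2 [1y] zero: DF = P = 1173/1250 ≈ 0.938400
step 3 [1.5y] bond c/2=13/800: DF=(764669/800000 − 13/800·(0.984800+0.938400))/(1+13/800) = 4549/5000 ≈ 0.909800
step 4 [2y] zero: DF = P = 8611/10000 ≈ 0.861100
step 5 [2.5y] swap r/2=1871/45070: DF=(1 − 1871/45070·(0.984800+0.938400+0.909800+0.861100))/(1+1871/45070) = 8129/10000 ≈ 0.812900
step 6 [3y] swap r/2=986/26549: DF=(1 − 986/26549·(0.984800+0.938400+0.909800+0.861100+0.812900))/(1+986/26549) = 2007/2500 ≈ 0.802800
step 7 [3.5y] zero: DF = P = 7849/10000 ≈ 0.784900
step 8 [4y] zero: DF = P = 3799/5000 ≈ 0.759800

1 1/2 1231/1250
2 1 1173/1250
3 3/2 4549/5000
4 2 8611/10000
5 5/2 8129/10000
6 3 2007/2500
7 7/2 7849/10000
8 4 3799/5000
s(3.5y) = (1/(7849/10000) − 1)/(7/2) = 4302/54943 ≈ 7.8299%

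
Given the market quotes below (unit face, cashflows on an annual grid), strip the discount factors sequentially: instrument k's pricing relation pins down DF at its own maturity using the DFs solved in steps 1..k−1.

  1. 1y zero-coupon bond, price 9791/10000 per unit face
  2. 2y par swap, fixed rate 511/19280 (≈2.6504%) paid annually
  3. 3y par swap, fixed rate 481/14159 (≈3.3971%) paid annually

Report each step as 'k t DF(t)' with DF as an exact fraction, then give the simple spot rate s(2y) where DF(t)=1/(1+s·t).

step 1 [1y] zero: DF = P = 9791/10000 ≈ 0.979100
step 2 [2y] swap r/1=511/19280: DF=(1 − 511/19280·(0.979100))/(1+511/19280) = 9489/10000 ≈ 0.948900
step 3 [3y] swap r/1=481/14159: DF=(1 − 481/14159·(0.979100+0.948900))/(1+481/14159) = 4519/5000 ≈ 0.903800

1 1 9791/10000
2 2 9489/10000
3 3 4519/5000
s(2y) = (1/(9489/10000) − 1)/(2) = 511/18978 ≈ 2.6926%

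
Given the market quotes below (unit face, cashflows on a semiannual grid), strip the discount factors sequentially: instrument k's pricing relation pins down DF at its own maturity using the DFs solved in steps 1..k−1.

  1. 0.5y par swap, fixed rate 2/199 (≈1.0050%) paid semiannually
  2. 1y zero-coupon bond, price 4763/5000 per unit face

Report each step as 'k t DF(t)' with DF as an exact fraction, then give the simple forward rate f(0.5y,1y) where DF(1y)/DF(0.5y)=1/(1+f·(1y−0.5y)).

step 1 [0.5y] swap r/2=1/199: DF=(1 − 1/199·(0))/(1+1/199) = 199/200 ≈ 0.995000
step 2 [1y] zero: DF = P = 4763/5000 ≈ 0.952600

1 1/2 199/200
2 1 4763/5000
f(0.5y,1y) = ((199/200)/(4763/5000) − 1)/(1/2) = 424/4763 ≈ 8.9020%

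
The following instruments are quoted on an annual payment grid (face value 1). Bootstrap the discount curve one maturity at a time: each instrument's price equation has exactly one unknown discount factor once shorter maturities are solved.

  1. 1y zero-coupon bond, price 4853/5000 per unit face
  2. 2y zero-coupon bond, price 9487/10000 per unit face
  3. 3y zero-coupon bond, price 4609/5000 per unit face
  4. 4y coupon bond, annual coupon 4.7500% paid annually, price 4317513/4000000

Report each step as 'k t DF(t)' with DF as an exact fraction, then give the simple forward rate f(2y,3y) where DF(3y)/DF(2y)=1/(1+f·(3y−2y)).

1 1 4853/5000
2 2 9487/10000
3 3 4609/5000
4 4 1127/1250
f(2y,3y) = ((9487/10000)/(4609/5000) − 1)/(1) = 269/9218 ≈ 2.9182%

step 1 [1y] zero: DF = P = 4853/5000 ≈ 0.970600
step 2 [2y] zero: DF = P = 9487/10000 ≈ 0.948700
step 3 [3y] zero: DF = P = 4609/5000 ≈ 0.921800
step 4 [4y] bond c/1=19/400: DF=(4317513/4000000 − 19/400·(0.970600+0.948700+0.921800))/(1+19/400) = 1127/1250 ≈ 0.901600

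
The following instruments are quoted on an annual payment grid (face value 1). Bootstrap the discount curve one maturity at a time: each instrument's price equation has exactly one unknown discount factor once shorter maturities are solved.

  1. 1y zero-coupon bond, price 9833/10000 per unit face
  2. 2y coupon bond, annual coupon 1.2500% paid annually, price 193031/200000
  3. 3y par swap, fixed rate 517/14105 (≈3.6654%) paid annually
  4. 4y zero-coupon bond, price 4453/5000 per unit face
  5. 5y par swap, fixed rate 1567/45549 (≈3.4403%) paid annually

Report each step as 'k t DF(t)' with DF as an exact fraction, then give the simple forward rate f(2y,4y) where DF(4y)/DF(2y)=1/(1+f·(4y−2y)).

step 1 [1y] zero: DF = P = 9833/10000 ≈ 0.983300
step 2 [2y] bond c/1=1/80: DF=(193031/200000 − 1/80·(0.983300))/(1+1/80) = 9411/10000 ≈ 0.941100
step 3 [3y] swap r/1=517/14105: DF=(1 − 517/14105·(0.983300+0.941100))/(1+517/14105) = 4483/5000 ≈ 0.896600
step 4 [4y] zero: DF = P = 4453/5000 ≈ 0.890600
step 5 [5y] swap r/1=1567/45549: DF=(1 − 1567/45549·(0.983300+0.941100+0.896600+0.890600))/(1+1567/45549) = 8433/10000 ≈ 0.843300

1 1 9833/10000
2 2 9411/10000
3 3 4483/5000
4 4 4453/5000
5 5 8433/10000
f(2y,4y) = ((9411/10000)/(4453/5000) − 1)/(2) = 505/17812 ≈ 2.8352%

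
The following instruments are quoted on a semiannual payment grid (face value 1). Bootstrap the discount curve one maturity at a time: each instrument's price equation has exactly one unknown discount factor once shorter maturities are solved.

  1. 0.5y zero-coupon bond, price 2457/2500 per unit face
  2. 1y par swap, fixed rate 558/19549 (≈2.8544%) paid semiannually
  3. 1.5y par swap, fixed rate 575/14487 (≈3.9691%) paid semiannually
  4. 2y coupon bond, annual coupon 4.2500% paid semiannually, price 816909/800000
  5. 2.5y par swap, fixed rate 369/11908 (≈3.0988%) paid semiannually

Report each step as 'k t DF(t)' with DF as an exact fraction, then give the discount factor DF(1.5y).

step 1 [0.5y] zero: DF = P = 2457/2500 ≈ 0.982800
step 2 [1y] swap r/2=279/19549: DF=(1 − 279/19549·(0.982800))/(1+279/19549) = 9721/10000 ≈ 0.972100
step 3 [1.5y] swap r/2=575/28974: DF=(1 − 575/28974·(0.982800+0.972100))/(1+575/28974) = 377/400 ≈ 0.942500
step 4 [2y] bond c/2=17/800: DF=(816909/800000 − 17/800·(0.982800+0.972100+0.942500))/(1+17/800) = 2349/2500 ≈ 0.939600
step 5 [2.5y] swap r/2=369/23816: DF=(1 − 369/23816·(0.982800+0.972100+0.942500+0.939600))/(1+369/23816) = 4631/5000 ≈ 0.926200

1 1/2 2457/2500
2 1 9721/10000
3 3/2 377/400
4 2 2349/2500
5 5/2 4631/5000
DF(1.5y) = 377/400 ≈ 0.942500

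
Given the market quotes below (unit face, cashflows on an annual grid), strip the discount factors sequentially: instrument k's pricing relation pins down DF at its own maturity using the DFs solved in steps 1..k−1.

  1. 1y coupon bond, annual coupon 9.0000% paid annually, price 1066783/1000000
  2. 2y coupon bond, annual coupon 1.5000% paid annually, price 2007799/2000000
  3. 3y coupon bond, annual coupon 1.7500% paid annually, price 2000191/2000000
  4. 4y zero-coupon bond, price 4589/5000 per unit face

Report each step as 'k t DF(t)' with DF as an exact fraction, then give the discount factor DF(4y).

step 1 [1y] bond c/1=9/100: DF=(1066783/1000000 − 9/100·(0))/(1+9/100) = 9787/10000 ≈ 0.978700
step 2 [2y] bond c/1=3/200: DF=(2007799/2000000 − 3/200·(0.978700))/(1+3/200) = 4873/5000 ≈ 0.974600
step 3 [3y] bond c/1=7/400: DF=(2000191/2000000 − 7/400·(0.978700+0.974600))/(1+7/400) = 9493/10000 ≈ 0.949300
step 4 [4y] zero: DF = P = 4589/5000 ≈ 0.917800

1 1 9787/10000
2 2 4873/5000
3 3 9493/10000
4 4 4589/5000
DF(4y) = 4589/5000 ≈ 0.917800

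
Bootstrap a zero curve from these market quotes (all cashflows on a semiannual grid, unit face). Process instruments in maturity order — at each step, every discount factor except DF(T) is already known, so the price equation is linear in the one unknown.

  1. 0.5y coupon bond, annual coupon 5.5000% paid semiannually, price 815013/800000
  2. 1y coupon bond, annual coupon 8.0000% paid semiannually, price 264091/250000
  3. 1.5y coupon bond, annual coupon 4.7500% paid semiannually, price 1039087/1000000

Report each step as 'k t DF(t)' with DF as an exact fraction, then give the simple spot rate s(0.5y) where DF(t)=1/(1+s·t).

1 1/2 1983/2000
2 1 611/625
3 3/2 9693/10000
s(0.5y) = (1/(1983/2000) − 1)/(1/2) = 34/1983 ≈ 1.7146%

step 1 [0.5y] bond c/2=11/400: DF=(815013/800000 − 11/400·(0))/(1+11/400) = 1983/2000 ≈ 0.991500
step 2 [1y] bond c/2=1/25: DF=(264091/250000 − 1/25·(0.991500))/(1+1/25) = 611/625 ≈ 0.977600
step 3 [1.5y] bond c/2=19/800: DF=(1039087/1000000 − 19/800·(0.991500+0.977600))/(1+19/800) = 9693/10000 ≈ 0.969300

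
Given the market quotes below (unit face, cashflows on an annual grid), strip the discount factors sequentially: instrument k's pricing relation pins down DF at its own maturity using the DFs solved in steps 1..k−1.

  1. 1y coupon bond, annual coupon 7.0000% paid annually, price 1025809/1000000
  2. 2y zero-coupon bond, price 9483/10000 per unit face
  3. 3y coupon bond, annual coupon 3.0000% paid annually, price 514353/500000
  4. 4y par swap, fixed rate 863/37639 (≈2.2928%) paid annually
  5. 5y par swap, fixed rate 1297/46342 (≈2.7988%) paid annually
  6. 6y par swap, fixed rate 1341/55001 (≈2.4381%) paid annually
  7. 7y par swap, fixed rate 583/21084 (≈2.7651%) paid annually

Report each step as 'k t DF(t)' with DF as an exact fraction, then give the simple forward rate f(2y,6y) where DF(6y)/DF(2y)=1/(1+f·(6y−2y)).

1 1 9587/10000
2 2 9483/10000
3 3 1179/1250
4 4 9137/10000
5 5 8703/10000
6 6 8659/10000
7 7 8251/10000
f(2y,6y) = ((9483/10000)/(8659/10000) − 1)/(4) = 206/8659 ≈ 2.3790%

step 1 [1y] bond c/1=7/100: DF=(1025809/1000000 − 7/100·(0))/(1+7/100) = 9587/10000 ≈ 0.958700
step 2 [2y] zero: DF = P = 9483/10000 ≈ 0.948300
step 3 [3y] bond c/1=3/100: DF=(514353/500000 − 3/100·(0.958700+0.948300))/(1+3/100) = 1179/1250 ≈ 0.943200
step 4 [4y] swap r/1=863/37639: DF=(1 − 863/37639·(0.958700+0.948300+0.943200))/(1+863/37639) = 9137/10000 ≈ 0.913700
step 5 [5y] swap r/1=1297/46342: DF=(1 − 1297/46342·(0.958700+0.948300+0.943200+0.913700))/(1+1297/46342) = 8703/10000 ≈ 0.870300
step 6 [6y] swap r/1=1341/55001: DF=(1 − 1341/55001·(0.958700+0.948300+0.943200+0.913700+0.870300))/(1+1341/55001) = 8659/10000 ≈ 0.865900
step 7 [7y] swap r/1=583/21084: DF=(1 − 583/21084·(0.958700+0.948300+0.943200+0.913700+0.870300+0.865900))/(1+583/21084) = 8251/10000 ≈ 0.825100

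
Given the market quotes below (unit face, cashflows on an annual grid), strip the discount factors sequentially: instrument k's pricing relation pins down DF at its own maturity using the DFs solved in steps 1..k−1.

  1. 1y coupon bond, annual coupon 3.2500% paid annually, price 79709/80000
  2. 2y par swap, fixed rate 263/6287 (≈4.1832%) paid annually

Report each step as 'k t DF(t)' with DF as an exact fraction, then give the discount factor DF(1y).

step 1 [1y] bond c/1=13/400: DF=(79709/80000 − 13/400·(0))/(1+13/400) = 193/200 ≈ 0.965000
step 2 [2y] swap r/1=263/6287: DF=(1 − 263/6287·(0.965000))/(1+263/6287) = 9211/10000 ≈ 0.921100

1 1 193/200
2 2 9211/10000
DF(1y) = 193/200 ≈ 0.965000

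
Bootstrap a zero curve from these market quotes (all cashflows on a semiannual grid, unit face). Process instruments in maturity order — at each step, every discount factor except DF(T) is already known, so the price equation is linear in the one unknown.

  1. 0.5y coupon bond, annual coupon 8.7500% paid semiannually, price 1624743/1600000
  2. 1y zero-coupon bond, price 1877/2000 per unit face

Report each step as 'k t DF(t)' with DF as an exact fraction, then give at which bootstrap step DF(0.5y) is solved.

step 1 [0.5y] bond c/2=7/160: DF=(1624743/1600000 − 7/160·(0))/(1+7/160) = 9729/10000 ≈ 0.972900
step 2 [1y] zero: DF = P = 1877/2000 ≈ 0.938500

1 1/2 9729/10000
2 1 1877/2000
DF(0.5y) is solved at step 1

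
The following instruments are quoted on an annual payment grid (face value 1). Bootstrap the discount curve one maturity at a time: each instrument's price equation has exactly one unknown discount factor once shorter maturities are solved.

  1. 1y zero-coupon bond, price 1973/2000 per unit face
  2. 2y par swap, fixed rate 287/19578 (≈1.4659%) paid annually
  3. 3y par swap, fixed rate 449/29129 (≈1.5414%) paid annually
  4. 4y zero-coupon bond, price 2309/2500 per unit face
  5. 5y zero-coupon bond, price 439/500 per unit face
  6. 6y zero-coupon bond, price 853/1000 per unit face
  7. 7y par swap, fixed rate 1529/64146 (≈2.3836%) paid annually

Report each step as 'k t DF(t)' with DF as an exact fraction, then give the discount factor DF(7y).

step 1 [1y] zero: DF = P = 1973/2000 ≈ 0.986500
step 2 [2y] swap r/1=287/19578: DF=(1 − 287/19578·(0.986500))/(1+287/19578) = 9713/10000 ≈ 0.971300
step 3 [3y] swap r/1=449/29129: DF=(1 − 449/29129·(0.986500+0.971300))/(1+449/29129) = 9551/10000 ≈ 0.955100
step 4 [4y] zero: DF = P = 2309/2500 ≈ 0.923600
step 5 [5y] zero: DF = P = 439/500 ≈ 0.878000
step 6 [6y] zero: DF = P = 853/1000 ≈ 0.853000
step 7 [7y] swap r/1=1529/64146: DF=(1 − 1529/64146·(0.986500+0.971300+0.955100+0.923600+0.878000+0.853000))/(1+1529/64146) = 8471/10000 ≈ 0.847100

1 1 1973/2000
2 2 9713/10000
3 3 9551/10000
4 4 2309/2500
5 5 439/500
6 6 853/1000
7 7 8471/10000
DF(7y) = 8471/10000 ≈ 0.847100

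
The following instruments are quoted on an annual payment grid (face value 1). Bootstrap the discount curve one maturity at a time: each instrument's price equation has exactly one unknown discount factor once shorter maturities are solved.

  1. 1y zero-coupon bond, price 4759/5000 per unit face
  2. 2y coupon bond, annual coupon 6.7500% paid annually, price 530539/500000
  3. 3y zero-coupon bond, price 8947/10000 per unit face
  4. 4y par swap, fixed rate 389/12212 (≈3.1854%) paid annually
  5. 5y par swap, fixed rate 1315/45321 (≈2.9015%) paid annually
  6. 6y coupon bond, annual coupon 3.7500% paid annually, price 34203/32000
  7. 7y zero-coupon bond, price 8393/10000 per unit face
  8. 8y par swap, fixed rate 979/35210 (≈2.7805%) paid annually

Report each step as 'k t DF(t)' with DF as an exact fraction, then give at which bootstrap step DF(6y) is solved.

1 1 4759/5000
2 2 4669/5000
3 3 8947/10000
4 4 8833/10000
5 5 1737/2000
6 6 1083/1250
7 7 8393/10000
8 8 4021/5000
DF(6y) is solved at step 6

step 1 [1y] zero: DF = P = 4759/5000 ≈ 0.951800
step 2 [2y] bond c/1=27/400: DF=(530539/500000 − 27/400·(0.951800))/(1+27/400) = 4669/5000 ≈ 0.933800
step 3 [3y] zero: DF = P = 8947/10000 ≈ 0.894700
step 4 [4y] swap r/1=389/12212: DF=(1 − 389/12212·(0.951800+0.933800+0.894700))/(1+389/12212) = 8833/10000 ≈ 0.883300
step 5 [5y] swap r/1=1315/45321: DF=(1 − 1315/45321·(0.951800+0.933800+0.894700+0.883300))/(1+1315/45321) = 1737/2000 ≈ 0.868500
step 6 [6y] bond c/1=3/80: DF=(34203/32000 − 3/80·(0.951800+0.933800+0.894700+0.883300+0.868500))/(1+3/80) = 1083/1250 ≈ 0.866400
step 7 [7y] zero: DF = P = 8393/10000 ≈ 0.839300
step 8 [8y] swap r/1=979/35210: DF=(1 − 979/35210·(0.951800+0.933800+0.894700+0.883300+0.868500+0.866400+0.839300))/(1+979/35210) = 4021/5000 ≈ 0.804200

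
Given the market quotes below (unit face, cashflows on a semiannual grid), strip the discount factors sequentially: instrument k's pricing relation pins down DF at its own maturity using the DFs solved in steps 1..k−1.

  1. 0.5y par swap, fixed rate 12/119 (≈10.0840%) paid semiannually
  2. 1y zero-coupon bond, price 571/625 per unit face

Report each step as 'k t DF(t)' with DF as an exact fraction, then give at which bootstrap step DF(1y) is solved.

step 1 [0.5y] swap r/2=6/119: DF=(1 − 6/119·(0))/(1+6/119) = 119/125 ≈ 0.952000
step 2 [1y] zero: DF = P = 571/625 ≈ 0.913600

1 1/2 119/125
2 1 571/625
DF(1y) is solved at step 2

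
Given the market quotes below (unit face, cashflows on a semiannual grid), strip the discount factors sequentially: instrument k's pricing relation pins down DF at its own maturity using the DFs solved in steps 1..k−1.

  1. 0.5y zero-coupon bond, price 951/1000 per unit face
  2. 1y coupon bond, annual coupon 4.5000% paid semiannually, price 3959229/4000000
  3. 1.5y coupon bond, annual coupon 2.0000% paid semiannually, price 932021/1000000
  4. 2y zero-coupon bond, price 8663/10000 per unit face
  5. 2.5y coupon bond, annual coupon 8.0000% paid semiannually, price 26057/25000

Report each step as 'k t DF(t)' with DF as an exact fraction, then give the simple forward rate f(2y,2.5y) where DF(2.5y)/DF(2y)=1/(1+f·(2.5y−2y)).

1 1/2 951/1000
2 1 9471/10000
3 3/2 113/125
4 2 8663/10000
5 5/2 8611/10000
f(2y,2.5y) = ((8663/10000)/(8611/10000) − 1)/(1/2) = 104/8611 ≈ 1.2078%

step 1 [0.5y] zero: DF = P = 951/1000 ≈ 0.951000
step 2 [1y] bond c/2=9/400: DF=(3959229/4000000 − 9/400·(0.951000))/(1+9/400) = 9471/10000 ≈ 0.947100
step 3 [1.5y] bond c/2=1/100: DF=(932021/1000000 − 1/100·(0.951000+0.947100))/(1+1/100) = 113/125 ≈ 0.904000
step 4 [2y] zero: DF = P = 8663/10000 ≈ 0.866300
step 5 [2.5y] bond c/2=1/25: DF=(26057/25000 − 1/25·(0.951000+0.947100+0.904000+0.866300))/(1+1/25) = 8611/10000 ≈ 0.861100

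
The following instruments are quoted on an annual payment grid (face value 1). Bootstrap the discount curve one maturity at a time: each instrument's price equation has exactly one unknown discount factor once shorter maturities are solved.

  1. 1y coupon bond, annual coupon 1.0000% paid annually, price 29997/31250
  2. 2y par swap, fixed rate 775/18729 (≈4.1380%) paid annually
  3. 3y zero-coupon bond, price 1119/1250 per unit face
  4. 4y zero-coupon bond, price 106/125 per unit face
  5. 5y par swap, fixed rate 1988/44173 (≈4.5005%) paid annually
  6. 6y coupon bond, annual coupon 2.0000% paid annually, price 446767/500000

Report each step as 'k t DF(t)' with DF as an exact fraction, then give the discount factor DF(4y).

step 1 [1y] bond c/1=1/100: DF=(29997/31250 − 1/100·(0))/(1+1/100) = 594/625 ≈ 0.950400
step 2 [2y] swap r/1=775/18729: DF=(1 − 775/18729·(0.950400))/(1+775/18729) = 369/400 ≈ 0.922500
step 3 [3y] zero: DF = P = 1119/1250 ≈ 0.895200
step 4 [4y] zero: DF = P = 106/125 ≈ 0.848000
step 5 [5y] swap r/1=1988/44173: DF=(1 − 1988/44173·(0.950400+0.922500+0.895200+0.848000))/(1+1988/44173) = 2003/2500 ≈ 0.801200
step 6 [6y] bond c/1=1/50: DF=(446767/500000 − 1/50·(0.950400+0.922500+0.895200+0.848000+0.801200))/(1+1/50) = 3947/5000 ≈ 0.789400

1 1 594/625
2 2 369/400
3 3 1119/1250
4 4 106/125
5 5 2003/2500
6 6 3947/5000
DF(4y) = 106/125 ≈ 0.848000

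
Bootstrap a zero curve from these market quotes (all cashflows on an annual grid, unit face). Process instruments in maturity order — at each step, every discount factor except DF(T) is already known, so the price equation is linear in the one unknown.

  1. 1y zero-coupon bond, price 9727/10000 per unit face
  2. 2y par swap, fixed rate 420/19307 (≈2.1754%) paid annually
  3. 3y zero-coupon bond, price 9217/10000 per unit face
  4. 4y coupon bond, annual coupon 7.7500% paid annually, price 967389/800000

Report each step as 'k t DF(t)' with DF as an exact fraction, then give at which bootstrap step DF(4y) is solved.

1 1 9727/10000
2 2 479/500
3 3 9217/10000
4 4 9171/10000
DF(4y) is solved at step 4

step 1 [1y] zero: DF = P = 9727/10000 ≈ 0.972700
step 2 [2y] swap r/1=420/19307: DF=(1 − 420/19307·(0.972700))/(1+420/19307) = 479/500 ≈ 0.958000
step 3 [3y] zero: DF = P = 9217/10000 ≈ 0.921700
step 4 [4y] bond c/1=31/400: DF=(967389/800000 − 31/400·(0.972700+0.958000+0.921700))/(1+31/400) = 9171/10000 ≈ 0.917100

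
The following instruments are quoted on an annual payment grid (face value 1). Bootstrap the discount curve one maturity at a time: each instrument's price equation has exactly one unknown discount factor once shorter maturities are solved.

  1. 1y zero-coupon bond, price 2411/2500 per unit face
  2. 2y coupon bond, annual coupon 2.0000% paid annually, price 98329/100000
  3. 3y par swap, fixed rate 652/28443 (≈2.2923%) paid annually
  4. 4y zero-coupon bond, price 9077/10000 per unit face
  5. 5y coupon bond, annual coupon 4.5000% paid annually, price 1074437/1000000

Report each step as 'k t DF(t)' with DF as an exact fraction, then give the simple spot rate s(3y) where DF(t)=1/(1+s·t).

step 1 [1y] zero: DF = P = 2411/2500 ≈ 0.964400
step 2 [2y] bond c/1=1/50: DF=(98329/100000 − 1/50·(0.964400))/(1+1/50) = 9451/10000 ≈ 0.945100
step 3 [3y] swap r/1=652/28443: DF=(1 − 652/28443·(0.964400+0.945100))/(1+652/28443) = 2337/2500 ≈ 0.934800
step 4 [4y] zero: DF = P = 9077/10000 ≈ 0.907700
step 5 [5y] bond c/1=9/200: DF=(1074437/1000000 − 9/200·(0.964400+0.945100+0.934800+0.907700))/(1+9/200) = 4333/5000 ≈ 0.866600

1 1 2411/2500
2 2 9451/10000
3 3 2337/2500
4 4 9077/10000
5 5 4333/5000
s(3y) = (1/(2337/2500) − 1)/(3) = 163/7011 ≈ 2.3249%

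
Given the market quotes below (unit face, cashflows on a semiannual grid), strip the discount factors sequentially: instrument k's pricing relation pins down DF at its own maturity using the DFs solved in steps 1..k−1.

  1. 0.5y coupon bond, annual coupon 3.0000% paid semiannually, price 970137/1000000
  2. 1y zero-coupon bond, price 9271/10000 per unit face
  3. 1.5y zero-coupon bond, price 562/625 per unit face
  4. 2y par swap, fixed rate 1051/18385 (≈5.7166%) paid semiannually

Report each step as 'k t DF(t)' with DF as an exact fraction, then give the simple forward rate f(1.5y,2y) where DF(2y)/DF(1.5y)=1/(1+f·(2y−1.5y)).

step 1 [0.5y] bond c/2=3/200: DF=(970137/1000000 − 3/200·(0))/(1+3/200) = 4779/5000 ≈ 0.955800
step 2 [1y] zero: DF = P = 9271/10000 ≈ 0.927100
step 3 [1.5y] zero: DF = P = 562/625 ≈ 0.899200
step 4 [2y] swap r/2=1051/36770: DF=(1 − 1051/36770·(0.955800+0.927100+0.899200))/(1+1051/36770) = 8949/10000 ≈ 0.894900

1 1/2 4779/5000
2 1 9271/10000
3 3/2 562/625
4 2 8949/10000
f(1.5y,2y) = ((562/625)/(8949/10000) − 1)/(1/2) = 86/8949 ≈ 0.9610%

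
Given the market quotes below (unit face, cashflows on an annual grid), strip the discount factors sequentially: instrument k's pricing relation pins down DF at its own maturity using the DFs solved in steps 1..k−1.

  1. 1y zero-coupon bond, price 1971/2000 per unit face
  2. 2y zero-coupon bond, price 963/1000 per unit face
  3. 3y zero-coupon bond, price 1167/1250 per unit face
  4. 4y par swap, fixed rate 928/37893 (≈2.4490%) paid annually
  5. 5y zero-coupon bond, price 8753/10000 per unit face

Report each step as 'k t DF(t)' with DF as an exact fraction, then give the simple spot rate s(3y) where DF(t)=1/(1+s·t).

1 1 1971/2000
2 2 963/1000
3 3 1167/1250
4 4 567/625
5 5 8753/10000
s(3y) = (1/(1167/1250) − 1)/(3) = 83/3501 ≈ 2.3708%

step 1 [1y] zero: DF = P = 1971/2000 ≈ 0.985500
step 2 [2y] zero: DF = P = 963/1000 ≈ 0.963000
step 3 [3y] zero: DF = P = 1167/1250 ≈ 0.933600
step 4 [4y] swap r/1=928/37893: DF=(1 − 928/37893·(0.985500+0.963000+0.933600))/(1+928/37893) = 567/625 ≈ 0.907200
step 5 [5y] zero: DF = P = 8753/10000 ≈ 0.875300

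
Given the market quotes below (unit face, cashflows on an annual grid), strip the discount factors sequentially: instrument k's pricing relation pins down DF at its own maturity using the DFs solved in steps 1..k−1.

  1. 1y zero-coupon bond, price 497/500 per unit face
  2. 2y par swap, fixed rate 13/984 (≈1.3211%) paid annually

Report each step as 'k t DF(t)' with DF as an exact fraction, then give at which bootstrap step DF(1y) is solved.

1 1 497/500
2 2 487/500
DF(1y) is solved at step 1

step 1 [1y] zero: DF = P = 497/500 ≈ 0.994000
step 2 [2y] swap r/1=13/984: DF=(1 − 13/984·(0.994000))/(1+13/984) = 487/500 ≈ 0.974000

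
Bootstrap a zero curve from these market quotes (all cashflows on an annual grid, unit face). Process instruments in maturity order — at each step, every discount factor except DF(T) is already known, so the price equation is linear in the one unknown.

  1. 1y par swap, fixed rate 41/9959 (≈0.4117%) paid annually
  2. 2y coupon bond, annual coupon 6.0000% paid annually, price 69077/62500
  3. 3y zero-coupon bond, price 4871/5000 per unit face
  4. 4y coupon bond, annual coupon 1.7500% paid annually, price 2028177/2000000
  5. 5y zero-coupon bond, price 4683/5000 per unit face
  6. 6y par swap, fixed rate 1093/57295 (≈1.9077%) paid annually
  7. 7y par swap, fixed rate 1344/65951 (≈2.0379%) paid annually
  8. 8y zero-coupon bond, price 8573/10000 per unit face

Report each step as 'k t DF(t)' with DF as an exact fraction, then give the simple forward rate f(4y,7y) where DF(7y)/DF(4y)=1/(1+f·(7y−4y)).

step 1 [1y] swap r/1=41/9959: DF=(1 − 41/9959·(0))/(1+41/9959) = 9959/10000 ≈ 0.995900
step 2 [2y] bond c/1=3/50: DF=(69077/62500 − 3/50·(0.995900))/(1+3/50) = 9863/10000 ≈ 0.986300
step 3 [3y] zero: DF = P = 4871/5000 ≈ 0.974200
step 4 [4y] bond c/1=7/400: DF=(2028177/2000000 − 7/400·(0.995900+0.986300+0.974200))/(1+7/400) = 4729/5000 ≈ 0.945800
step 5 [5y] zero: DF = P = 4683/5000 ≈ 0.936600
step 6 [6y] swap r/1=1093/57295: DF=(1 − 1093/57295·(0.995900+0.986300+0.974200+0.945800+0.936600))/(1+1093/57295) = 8907/10000 ≈ 0.890700
step 7 [7y] swap r/1=1344/65951: DF=(1 − 1344/65951·(0.995900+0.986300+0.974200+0.945800+0.936600+0.890700))/(1+1344/65951) = 541/625 ≈ 0.865600
step 8 [8y] zero: DF = P = 8573/10000 ≈ 0.857300

1 1 9959/10000
2 2 9863/10000
3 3 4871/5000
4 4 4729/5000
5 5 4683/5000
6 6 8907/10000
7 7 541/625
8 8 8573/10000
f(4y,7y) = ((4729/5000)/(541/625) − 1)/(3) = 401/12984 ≈ 3.0884%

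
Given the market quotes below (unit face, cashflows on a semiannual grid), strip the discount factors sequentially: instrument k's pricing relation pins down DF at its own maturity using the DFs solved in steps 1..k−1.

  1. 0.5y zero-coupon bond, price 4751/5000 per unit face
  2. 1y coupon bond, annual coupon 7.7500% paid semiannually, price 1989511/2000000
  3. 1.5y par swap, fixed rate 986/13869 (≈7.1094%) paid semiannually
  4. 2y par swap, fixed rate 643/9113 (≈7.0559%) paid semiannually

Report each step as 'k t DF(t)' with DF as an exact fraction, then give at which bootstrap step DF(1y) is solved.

step 1 [0.5y] zero: DF = P = 4751/5000 ≈ 0.950200
step 2 [1y] bond c/2=31/800: DF=(1989511/2000000 − 31/800·(0.950200))/(1+31/800) = 4611/5000 ≈ 0.922200
step 3 [1.5y] swap r/2=493/13869: DF=(1 − 493/13869·(0.950200+0.922200))/(1+493/13869) = 4507/5000 ≈ 0.901400
step 4 [2y] swap r/2=643/18226: DF=(1 − 643/18226·(0.950200+0.922200+0.901400))/(1+643/18226) = 4357/5000 ≈ 0.871400

1 1/2 4751/5000
2 1 4611/5000
3 3/2 4507/5000
4 2 4357/5000
DF(1y) is solved at step 2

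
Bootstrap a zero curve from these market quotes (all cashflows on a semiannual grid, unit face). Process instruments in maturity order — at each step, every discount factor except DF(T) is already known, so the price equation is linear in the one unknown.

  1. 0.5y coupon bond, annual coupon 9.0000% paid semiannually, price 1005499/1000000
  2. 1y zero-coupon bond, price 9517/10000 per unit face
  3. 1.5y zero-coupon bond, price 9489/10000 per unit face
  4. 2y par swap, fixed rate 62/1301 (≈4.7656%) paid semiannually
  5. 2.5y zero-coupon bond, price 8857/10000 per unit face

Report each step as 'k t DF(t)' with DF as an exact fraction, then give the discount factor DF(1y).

step 1 [0.5y] bond c/2=9/200: DF=(1005499/1000000 − 9/200·(0))/(1+9/200) = 4811/5000 ≈ 0.962200
step 2 [1y] zero: DF = P = 9517/10000 ≈ 0.951700
step 3 [1.5y] zero: DF = P = 9489/10000 ≈ 0.948900
step 4 [2y] swap r/2=31/1301: DF=(1 − 31/1301·(0.962200+0.951700+0.948900))/(1+31/1301) = 9101/10000 ≈ 0.910100
step 5 [2.5y] zero: DF = P = 8857/10000 ≈ 0.885700

1 1/2 4811/5000
2 1 9517/10000
3 3/2 9489/10000
4 2 9101/10000
5 5/2 8857/10000
DF(1y) = 9517/10000 ≈ 0.951700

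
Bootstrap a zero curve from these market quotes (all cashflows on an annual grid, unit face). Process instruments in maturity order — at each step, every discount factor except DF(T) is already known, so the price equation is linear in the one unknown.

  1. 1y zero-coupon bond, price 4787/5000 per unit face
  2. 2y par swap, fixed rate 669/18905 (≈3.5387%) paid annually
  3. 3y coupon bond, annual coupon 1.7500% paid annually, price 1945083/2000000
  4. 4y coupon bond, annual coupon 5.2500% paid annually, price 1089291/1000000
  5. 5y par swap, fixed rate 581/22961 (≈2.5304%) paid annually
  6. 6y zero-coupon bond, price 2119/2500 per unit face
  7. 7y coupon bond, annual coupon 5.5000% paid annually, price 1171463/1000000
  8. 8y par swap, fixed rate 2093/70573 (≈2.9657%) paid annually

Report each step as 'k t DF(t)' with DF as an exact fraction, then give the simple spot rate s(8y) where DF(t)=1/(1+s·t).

step 1 [1y] zero: DF = P = 4787/5000 ≈ 0.957400
step 2 [2y] swap r/1=669/18905: DF=(1 − 669/18905·(0.957400))/(1+669/18905) = 9331/10000 ≈ 0.933100
step 3 [3y] bond c/1=7/400: DF=(1945083/2000000 − 7/400·(0.957400+0.933100))/(1+7/400) = 9233/10000 ≈ 0.923300
step 4 [4y] bond c/1=21/400: DF=(1089291/1000000 − 21/400·(0.957400+0.933100+0.923300))/(1+21/400) = 4473/5000 ≈ 0.894600
step 5 [5y] swap r/1=581/22961: DF=(1 − 581/22961·(0.957400+0.933100+0.923300+0.894600))/(1+581/22961) = 4419/5000 ≈ 0.883800
step 6 [6y] zero: DF = P = 2119/2500 ≈ 0.847600
step 7 [7y] bond c/1=11/200: DF=(1171463/1000000 − 11/200·(0.957400+0.933100+0.923300+0.894600+0.883800+0.847600))/(1+11/200) = 2067/2500 ≈ 0.826800
step 8 [8y] swap r/1=2093/70573: DF=(1 − 2093/70573·(0.957400+0.933100+0.923300+0.894600+0.883800+0.847600+0.826800))/(1+2093/70573) = 7907/10000 ≈ 0.790700

1 1 4787/5000
2 2 9331/10000
3 3 9233/10000
4 4 4473/5000
5 5 4419/5000
6 6 2119/2500
7 7 2067/2500
8 8 7907/10000
s(8y) = (1/(7907/10000) − 1)/(8) = 2093/63256 ≈ 3.3088%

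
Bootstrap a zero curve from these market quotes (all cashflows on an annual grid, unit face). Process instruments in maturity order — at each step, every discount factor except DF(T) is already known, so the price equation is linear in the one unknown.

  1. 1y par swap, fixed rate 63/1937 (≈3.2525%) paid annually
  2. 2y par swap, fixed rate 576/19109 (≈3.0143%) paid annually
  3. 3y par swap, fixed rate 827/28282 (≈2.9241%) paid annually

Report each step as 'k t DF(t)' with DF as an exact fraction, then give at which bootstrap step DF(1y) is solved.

step 1 [1y] swap r/1=63/1937: DF=(1 − 63/1937·(0))/(1+63/1937) = 1937/2000 ≈ 0.968500
step 2 [2y] swap r/1=576/19109: DF=(1 − 576/19109·(0.968500))/(1+576/19109) = 589/625 ≈ 0.942400
step 3 [3y] swap r/1=827/28282: DF=(1 − 827/28282·(0.968500+0.942400))/(1+827/28282) = 9173/10000 ≈ 0.917300

1 1 1937/2000
2 2 589/625
3 3 9173/10000
DF(1y) is solved at step 1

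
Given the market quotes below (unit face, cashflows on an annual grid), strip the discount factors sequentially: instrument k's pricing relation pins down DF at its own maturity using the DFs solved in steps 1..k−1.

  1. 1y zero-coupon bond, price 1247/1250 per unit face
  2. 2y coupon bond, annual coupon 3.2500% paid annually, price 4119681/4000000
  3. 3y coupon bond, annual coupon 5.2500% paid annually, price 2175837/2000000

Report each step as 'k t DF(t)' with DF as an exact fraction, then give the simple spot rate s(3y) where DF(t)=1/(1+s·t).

step 1 [1y] zero: DF = P = 1247/1250 ≈ 0.997600
step 2 [2y] bond c/1=13/400: DF=(4119681/4000000 − 13/400·(0.997600))/(1+13/400) = 9661/10000 ≈ 0.966100
step 3 [3y] bond c/1=21/400: DF=(2175837/2000000 − 21/400·(0.997600+0.966100))/(1+21/400) = 9357/10000 ≈ 0.935700

1 1 1247/1250
2 2 9661/10000
3 3 9357/10000
s(3y) = (1/(9357/10000) − 1)/(3) = 643/28071 ≈ 2.2906%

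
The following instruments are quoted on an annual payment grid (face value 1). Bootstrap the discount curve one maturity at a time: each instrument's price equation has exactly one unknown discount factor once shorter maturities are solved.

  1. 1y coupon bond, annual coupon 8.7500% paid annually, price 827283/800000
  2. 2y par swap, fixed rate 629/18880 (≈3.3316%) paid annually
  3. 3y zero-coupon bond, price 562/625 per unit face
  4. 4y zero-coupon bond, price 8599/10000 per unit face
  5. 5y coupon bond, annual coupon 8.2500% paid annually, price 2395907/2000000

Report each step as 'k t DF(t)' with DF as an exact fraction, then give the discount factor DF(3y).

1 1 9509/10000
2 2 9371/10000
3 3 562/625
4 4 8599/10000
5 5 8287/10000
DF(3y) = 562/625 ≈ 0.899200

step 1 [1y] bond c/1=7/80: DF=(827283/800000 − 7/80·(0))/(1+7/80) = 9509/10000 ≈ 0.950900
step 2 [2y] swap r/1=629/18880: DF=(1 − 629/18880·(0.950900))/(1+629/18880) = 9371/10000 ≈ 0.937100
step 3 [3y] zero: DF = P = 562/625 ≈ 0.899200
step 4 [4y] zero: DF = P = 8599/10000 ≈ 0.859900
step 5 [5y] bond c/1=33/400: DF=(2395907/2000000 − 33/400·(0.950900+0.937100+0.899200+0.859900))/(1+33/400) = 8287/10000 ≈ 0.828700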